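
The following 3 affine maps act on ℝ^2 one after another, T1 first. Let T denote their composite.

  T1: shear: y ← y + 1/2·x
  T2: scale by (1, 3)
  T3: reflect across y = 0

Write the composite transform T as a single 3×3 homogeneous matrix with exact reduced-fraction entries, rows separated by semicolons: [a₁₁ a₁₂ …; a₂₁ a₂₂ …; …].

T = [1 0 0; -3/2 -3 0; 0 0 1]

T1 = [1 0 0; 1/2 1 0; 0 0 1]
T2·T1 = [1 0 0; 3/2 3 0; 0 0 1]
T3·…·T1 = [1 0 0; -3/2 -3 0; 0 0 1]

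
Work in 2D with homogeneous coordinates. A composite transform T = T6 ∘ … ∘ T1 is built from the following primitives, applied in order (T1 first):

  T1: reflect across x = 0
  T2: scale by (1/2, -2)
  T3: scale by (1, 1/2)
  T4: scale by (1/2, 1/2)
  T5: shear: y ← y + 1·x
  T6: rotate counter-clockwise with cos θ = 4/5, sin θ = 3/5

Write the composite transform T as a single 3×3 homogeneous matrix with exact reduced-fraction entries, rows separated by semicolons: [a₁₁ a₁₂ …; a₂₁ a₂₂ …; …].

T1 = [-1 0 0; 0 1 0; 0 0 1]
T2·T1 = [-1/2 0 0; 0 -2 0; 0 0 1]
T3·…·T1 = [-1/2 0 0; 0 -1 0; 0 0 1]
T4·…·T1 = [-1/4 0 0; 0 -1/2 0; 0 0 1]
T5·…·T1 = [-1/4 0 0; -1/4 -1/2 0; 0 0 1]
T6·…·T1 = [-1/20 3/10 0; -7/20 -2/5 0; 0 0 1]

T = [-1/20 3/10 0; -7/20 -2/5 0; 0 0 1]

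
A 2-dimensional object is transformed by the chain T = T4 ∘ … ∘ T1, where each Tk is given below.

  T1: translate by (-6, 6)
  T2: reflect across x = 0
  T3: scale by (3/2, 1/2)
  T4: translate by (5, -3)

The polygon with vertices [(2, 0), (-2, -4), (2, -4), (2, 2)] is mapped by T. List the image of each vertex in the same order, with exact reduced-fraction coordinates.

image vertices: (11, 0), (17, -2), (11, -2), (11, 1)

T1 translate by (-6, 6): (2, 0) → (-4, 6); (-2, -4) → (-8, 2); (2, -4) → (-4, 2); (2, 2) → (-4, 8)
T2 reflect across x = 0: (-4, 6) → (4, 6); (-8, 2) → (8, 2); (-4, 2) → (4, 2); (-4, 8) → (4, 8)
T3 scale by (3/2, 1/2): (4, 6) → (6, 3); (8, 2) → (12, 1); (4, 2) → (6, 1); (4, 8) → (6, 4)
T4 translate by (5, -3): (6, 3) → (11, 0); (12, 1) → (17, -2); (6, 1) → (11, -2); (6, 4) → (11, 1)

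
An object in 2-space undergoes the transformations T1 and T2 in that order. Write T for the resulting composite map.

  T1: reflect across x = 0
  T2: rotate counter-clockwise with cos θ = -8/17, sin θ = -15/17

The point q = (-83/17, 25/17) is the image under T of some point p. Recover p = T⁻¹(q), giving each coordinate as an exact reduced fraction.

p = (-1, -5)

T1 = [-1 0 0; 0 1 0; 0 0 1]
T2·T1 = [8/17 15/17 0; 15/17 -8/17 0; 0 0 1]
det M = -1; M⁻¹ = [8/17 15/17 0; 15/17 -8/17 0; 0 0 1]
M⁻¹ · (-83/17, 25/17)ᵀ = (-1, -5)ᵀ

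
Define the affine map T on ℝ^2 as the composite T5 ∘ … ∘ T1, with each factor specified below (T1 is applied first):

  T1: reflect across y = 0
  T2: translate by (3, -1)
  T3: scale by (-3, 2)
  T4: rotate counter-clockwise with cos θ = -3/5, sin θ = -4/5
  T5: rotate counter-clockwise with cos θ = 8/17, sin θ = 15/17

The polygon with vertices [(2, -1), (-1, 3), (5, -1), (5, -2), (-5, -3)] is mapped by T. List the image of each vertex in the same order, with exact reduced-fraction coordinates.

T1 reflect across y = 0: (2, -1) → (2, 1); (-1, 3) → (-1, -3); (5, -1) → (5, 1); (5, -2) → (5, 2); (-5, -3) → (-5, 3)
T2 translate by (3, -1): (2, 1) → (5, 0); (-1, -3) → (2, -4); (5, 1) → (8, 0); (5, 2) → (8, 1); (-5, 3) → (-2, 2)
T3 scale by (-3, 2): (5, 0) → (-15, 0); (2, -4) → (-6, -8); (8, 0) → (-24, 0); (8, 1) → (-24, 2); (-2, 2) → (6, 4)
T4 rotate counter-clockwise with cos θ = -3/5, sin θ = -4/5: (-15, 0) → (9, 12); (-6, -8) → (-14/5, 48/5); (-24, 0) → (72/5, 96/5); (-24, 2) → (16, 18); (6, 4) → (-2/5, -36/5)
T5 rotate counter-clockwise with cos θ = 8/17, sin θ = 15/17: (9, 12) → (-108/17, 231/17); (-14/5, 48/5) → (-832/85, 174/85); (72/5, 96/5) → (-864/85, 1848/85); (16, 18) → (-142/17, 384/17); (-2/5, -36/5) → (524/85, -318/85)

image vertices: (-108/17, 231/17), (-832/85, 174/85), (-864/85, 1848/85), (-142/17, 384/17), (524/85, -318/85)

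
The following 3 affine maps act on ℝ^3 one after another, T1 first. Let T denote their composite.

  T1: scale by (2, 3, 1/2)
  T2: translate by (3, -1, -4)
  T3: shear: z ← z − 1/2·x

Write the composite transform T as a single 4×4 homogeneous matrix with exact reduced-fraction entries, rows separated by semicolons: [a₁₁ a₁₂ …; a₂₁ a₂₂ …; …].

T = [2 0 0 3; 0 3 0 -1; -1 0 1/2 -11/2; 0 0 0 1]

T1 = [2 0 0 0; 0 3 0 0; 0 0 1/2 0; 0 0 0 1]
T2·T1 = [2 0 0 3; 0 3 0 -1; 0 0 1/2 -4; 0 0 0 1]
T3·…·T1 = [2 0 0 3; 0 3 0 -1; -1 0 1/2 -11/2; 0 0 0 1]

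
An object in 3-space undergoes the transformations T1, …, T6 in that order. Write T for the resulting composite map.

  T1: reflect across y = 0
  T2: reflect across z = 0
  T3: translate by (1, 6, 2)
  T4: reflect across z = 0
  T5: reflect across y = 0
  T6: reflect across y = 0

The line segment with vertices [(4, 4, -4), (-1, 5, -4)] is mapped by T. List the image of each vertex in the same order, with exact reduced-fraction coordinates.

image vertices: (5, 2, -6), (0, 1, -6)

T1 reflect across y = 0: (4, 4, -4) → (4, -4, -4); (-1, 5, -4) → (-1, -5, -4)
T2 reflect across z = 0: (4, -4, -4) → (4, -4, 4); (-1, -5, -4) → (-1, -5, 4)
T3 translate by (1, 6, 2): (4, -4, 4) → (5, 2, 6); (-1, -5, 4) → (0, 1, 6)
T4 reflect across z = 0: (5, 2, 6) → (5, 2, -6); (0, 1, 6) → (0, 1, -6)
T5 reflect across y = 0: (5, 2, -6) → (5, -2, -6); (0, 1, -6) → (0, -1, -6)
T6 reflect across y = 0: (5, -2, -6) → (5, 2, -6); (0, -1, -6) → (0, 1, -6)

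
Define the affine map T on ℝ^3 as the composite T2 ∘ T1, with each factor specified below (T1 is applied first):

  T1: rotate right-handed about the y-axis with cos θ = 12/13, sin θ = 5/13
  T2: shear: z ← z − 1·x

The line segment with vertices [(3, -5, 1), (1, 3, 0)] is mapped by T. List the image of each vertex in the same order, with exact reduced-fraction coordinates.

T1 rotate right-handed about the y-axis with cos θ = 12/13, sin θ = 5/13: (3, -5, 1) → (41/13, -5, -3/13); (1, 3, 0) → (12/13, 3, -5/13)
T2 shear: z ← z − 1·x: (41/13, -5, -3/13) → (41/13, -5, -44/13); (12/13, 3, -5/13) → (12/13, 3, -17/13)

image vertices: (41/13, -5, -44/13), (12/13, 3, -17/13)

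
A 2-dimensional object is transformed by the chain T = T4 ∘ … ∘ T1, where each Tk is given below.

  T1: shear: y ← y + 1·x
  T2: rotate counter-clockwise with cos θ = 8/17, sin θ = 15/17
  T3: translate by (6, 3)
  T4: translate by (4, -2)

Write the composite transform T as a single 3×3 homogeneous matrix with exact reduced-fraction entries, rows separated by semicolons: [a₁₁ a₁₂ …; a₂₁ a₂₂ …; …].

T = [-7/17 -15/17 10; 23/17 8/17 1; 0 0 1]

T1 = [1 0 0; 1 1 0; 0 0 1]
T2·T1 = [-7/17 -15/17 0; 23/17 8/17 0; 0 0 1]
T3·…·T1 = [-7/17 -15/17 6; 23/17 8/17 3; 0 0 1]
T4·…·T1 = [-7/17 -15/17 10; 23/17 8/17 1; 0 0 1]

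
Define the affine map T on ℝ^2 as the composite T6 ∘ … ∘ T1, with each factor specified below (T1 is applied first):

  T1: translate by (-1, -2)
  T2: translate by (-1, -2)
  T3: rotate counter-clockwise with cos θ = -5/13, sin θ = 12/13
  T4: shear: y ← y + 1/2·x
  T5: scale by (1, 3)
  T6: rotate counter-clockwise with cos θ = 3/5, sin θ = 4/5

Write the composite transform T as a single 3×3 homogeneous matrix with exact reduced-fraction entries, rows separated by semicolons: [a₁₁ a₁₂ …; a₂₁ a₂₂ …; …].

T1 = [1 0 -1; 0 1 -2; 0 0 1]
T2·T1 = [1 0 -2; 0 1 -4; 0 0 1]
T3·…·T1 = [-5/13 -12/13 58/13; 12/13 -5/13 -4/13; 0 0 1]
T4·…·T1 = [-5/13 -12/13 58/13; 19/26 -11/13 25/13; 0 0 1]
T5·…·T1 = [-5/13 -12/13 58/13; 57/26 -33/13 75/13; 0 0 1]
T6·…·T1 = [-129/65 96/65 -126/65; 131/130 -147/65 457/65; 0 0 1]

T = [-129/65 96/65 -126/65; 131/130 -147/65 457/65; 0 0 1]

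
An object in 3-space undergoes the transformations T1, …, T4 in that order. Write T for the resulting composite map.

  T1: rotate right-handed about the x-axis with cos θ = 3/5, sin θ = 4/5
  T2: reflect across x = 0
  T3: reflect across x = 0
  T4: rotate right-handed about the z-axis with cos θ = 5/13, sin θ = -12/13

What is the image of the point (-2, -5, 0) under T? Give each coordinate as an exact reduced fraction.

T1 rotate right-handed about the x-axis with cos θ = 3/5, sin θ = 4/5: (-2, -5, 0) → (-2, -3, -4)
T2 reflect across x = 0: (-2, -3, -4) → (2, -3, -4)
T3 reflect across x = 0: (2, -3, -4) → (-2, -3, -4)
T4 rotate right-handed about the z-axis with cos θ = 5/13, sin θ = -12/13: (-2, -3, -4) → (-46/13, 9/13, -4)

T(p) = (-46/13, 9/13, -4)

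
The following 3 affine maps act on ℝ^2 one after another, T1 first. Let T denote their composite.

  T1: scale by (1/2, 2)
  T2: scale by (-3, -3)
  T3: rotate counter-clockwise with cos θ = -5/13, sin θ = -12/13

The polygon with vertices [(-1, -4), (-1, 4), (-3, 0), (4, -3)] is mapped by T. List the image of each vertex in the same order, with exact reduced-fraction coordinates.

T1 scale by (1/2, 2): (-1, -4) → (-1/2, -8); (-1, 4) → (-1/2, 8); (-3, 0) → (-3/2, 0); (4, -3) → (2, -6)
T2 scale by (-3, -3): (-1/2, -8) → (3/2, 24); (-1/2, 8) → (3/2, -24); (-3/2, 0) → (9/2, 0); (2, -6) → (-6, 18)
T3 rotate counter-clockwise with cos θ = -5/13, sin θ = -12/13: (3/2, 24) → (561/26, -138/13); (3/2, -24) → (-591/26, 102/13); (9/2, 0) → (-45/26, -54/13); (-6, 18) → (246/13, -18/13)

image vertices: (561/26, -138/13), (-591/26, 102/13), (-45/26, -54/13), (246/13, -18/13)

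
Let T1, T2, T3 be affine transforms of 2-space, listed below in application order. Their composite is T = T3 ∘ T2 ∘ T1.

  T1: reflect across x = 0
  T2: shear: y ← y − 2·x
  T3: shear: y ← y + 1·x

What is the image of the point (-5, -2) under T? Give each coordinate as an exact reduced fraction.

T1 reflect across x = 0: (-5, -2) → (5, -2)
T2 shear: y ← y − 2·x: (5, -2) → (5, -12)
T3 shear: y ← y + 1·x: (5, -12) → (5, -7)

T(p) = (5, -7)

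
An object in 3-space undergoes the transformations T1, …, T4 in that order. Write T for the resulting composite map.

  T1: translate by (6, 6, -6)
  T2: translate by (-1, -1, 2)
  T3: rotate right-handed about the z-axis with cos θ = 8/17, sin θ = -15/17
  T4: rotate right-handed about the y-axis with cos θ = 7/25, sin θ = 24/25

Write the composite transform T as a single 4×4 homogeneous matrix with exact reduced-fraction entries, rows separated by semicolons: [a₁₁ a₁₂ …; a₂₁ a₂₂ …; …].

T = [56/425 21/85 24/25 -827/425; -15/17 8/17 0 -35/17; -192/425 -72/85 7/25 -3236/425; 0 0 0 1]

T1 = [1 0 0 6; 0 1 0 6; 0 0 1 -6; 0 0 0 1]
T2·T1 = [1 0 0 5; 0 1 0 5; 0 0 1 -4; 0 0 0 1]
T3·…·T1 = [8/17 15/17 0 115/17; -15/17 8/17 0 -35/17; 0 0 1 -4; 0 0 0 1]
T4·…·T1 = [56/425 21/85 24/25 -827/425; -15/17 8/17 0 -35/17; -192/425 -72/85 7/25 -3236/425; 0 0 0 1]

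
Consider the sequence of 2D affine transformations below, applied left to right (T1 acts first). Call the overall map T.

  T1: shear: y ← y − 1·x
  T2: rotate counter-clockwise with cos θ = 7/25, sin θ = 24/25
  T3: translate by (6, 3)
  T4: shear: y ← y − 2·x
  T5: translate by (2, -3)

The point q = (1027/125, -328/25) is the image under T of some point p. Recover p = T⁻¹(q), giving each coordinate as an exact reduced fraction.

p = (-3/5, -1)

T1 = [1 0 0; -1 1 0; 0 0 1]
T2·T1 = [31/25 -24/25 0; 17/25 7/25 0; 0 0 1]
T3·…·T1 = [31/25 -24/25 6; 17/25 7/25 3; 0 0 1]
T4·…·T1 = [31/25 -24/25 6; -9/5 11/5 -9; 0 0 1]
T5·…·T1 = [31/25 -24/25 8; -9/5 11/5 -12; 0 0 1]
det M = 1; M⁻¹ = [11/5 24/25 -152/25; 9/5 31/25 12/25; 0 0 1]
M⁻¹ · (1027/125, -328/25)ᵀ = (-3/5, -1)ᵀ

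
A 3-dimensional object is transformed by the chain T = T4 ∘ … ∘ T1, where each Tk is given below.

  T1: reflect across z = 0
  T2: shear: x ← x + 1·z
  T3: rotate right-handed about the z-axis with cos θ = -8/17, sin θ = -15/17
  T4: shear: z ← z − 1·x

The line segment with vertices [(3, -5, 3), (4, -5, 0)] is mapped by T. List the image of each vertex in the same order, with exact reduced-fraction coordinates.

image vertices: (-75/17, 40/17, 24/17), (-107/17, -20/17, 107/17)

T1 reflect across z = 0: (3, -5, 3) → (3, -5, -3); (4, -5, 0) → (4, -5, 0)
T2 shear: x ← x + 1·z: (3, -5, -3) → (0, -5, -3); (4, -5, 0) → (4, -5, 0)
T3 rotate right-handed about the z-axis with cos θ = -8/17, sin θ = -15/17: (0, -5, -3) → (-75/17, 40/17, -3); (4, -5, 0) → (-107/17, -20/17, 0)
T4 shear: z ← z − 1·x: (-75/17, 40/17, -3) → (-75/17, 40/17, 24/17); (-107/17, -20/17, 0) → (-107/17, -20/17, 107/17)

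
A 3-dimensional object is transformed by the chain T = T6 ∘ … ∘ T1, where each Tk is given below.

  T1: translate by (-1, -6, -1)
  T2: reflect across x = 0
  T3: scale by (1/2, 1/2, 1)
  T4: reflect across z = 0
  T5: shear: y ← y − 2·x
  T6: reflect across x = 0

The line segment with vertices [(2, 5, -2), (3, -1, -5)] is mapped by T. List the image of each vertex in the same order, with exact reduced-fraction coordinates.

T1 translate by (-1, -6, -1): (2, 5, -2) → (1, -1, -3); (3, -1, -5) → (2, -7, -6)
T2 reflect across x = 0: (1, -1, -3) → (-1, -1, -3); (2, -7, -6) → (-2, -7, -6)
T3 scale by (1/2, 1/2, 1): (-1, -1, -3) → (-1/2, -1/2, -3); (-2, -7, -6) → (-1, -7/2, -6)
T4 reflect across z = 0: (-1/2, -1/2, -3) → (-1/2, -1/2, 3); (-1, -7/2, -6) → (-1, -7/2, 6)
T5 shear: y ← y − 2·x: (-1/2, -1/2, 3) → (-1/2, 1/2, 3); (-1, -7/2, 6) → (-1, -3/2, 6)
T6 reflect across x = 0: (-1/2, 1/2, 3) → (1/2, 1/2, 3); (-1, -3/2, 6) → (1, -3/2, 6)

image vertices: (1/2, 1/2, 3), (1, -3/2, 6)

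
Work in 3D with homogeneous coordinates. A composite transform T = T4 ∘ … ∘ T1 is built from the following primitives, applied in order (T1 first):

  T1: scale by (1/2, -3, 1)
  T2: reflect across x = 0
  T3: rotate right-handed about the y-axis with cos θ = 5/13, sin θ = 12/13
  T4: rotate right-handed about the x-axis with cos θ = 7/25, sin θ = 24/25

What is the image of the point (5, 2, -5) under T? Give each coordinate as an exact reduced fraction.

T(p) = (-145/26, -666/325, -1837/325)

T1 scale by (1/2, -3, 1): (5, 2, -5) → (5/2, -6, -5)
T2 reflect across x = 0: (5/2, -6, -5) → (-5/2, -6, -5)
T3 rotate right-handed about the y-axis with cos θ = 5/13, sin θ = 12/13: (-5/2, -6, -5) → (-145/26, -6, 5/13)
T4 rotate right-handed about the x-axis with cos θ = 7/25, sin θ = 24/25: (-145/26, -6, 5/13) → (-145/26, -666/325, -1837/325)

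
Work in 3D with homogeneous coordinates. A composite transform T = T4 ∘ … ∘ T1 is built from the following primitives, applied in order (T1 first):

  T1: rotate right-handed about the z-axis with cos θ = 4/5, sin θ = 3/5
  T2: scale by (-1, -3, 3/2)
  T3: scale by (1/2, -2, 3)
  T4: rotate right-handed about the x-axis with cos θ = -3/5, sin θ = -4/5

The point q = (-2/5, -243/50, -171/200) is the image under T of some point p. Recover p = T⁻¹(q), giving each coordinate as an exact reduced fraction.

T1 = [4/5 -3/5 0 0; 3/5 4/5 0 0; 0 0 1 0; 0 0 0 1]
T2·T1 = [-4/5 3/5 0 0; -9/5 -12/5 0 0; 0 0 3/2 0; 0 0 0 1]
T3·…·T1 = [-2/5 3/10 0 0; 18/5 24/5 0 0; 0 0 9/2 0; 0 0 0 1]
T4·…·T1 = [-2/5 3/10 0 0; -54/25 -72/25 18/5 0; -72/25 -96/25 -27/10 0; 0 0 0 1]
det M = -27/2; M⁻¹ = [-8/5 -3/50 -2/25 0; 6/5 -2/25 -8/75 0; 0 8/45 -2/15 0; 0 0 0 1]
M⁻¹ · (-2/5, -243/50, -171/200)ᵀ = (1, 0, -3/4)ᵀ

p = (1, 0, -3/4)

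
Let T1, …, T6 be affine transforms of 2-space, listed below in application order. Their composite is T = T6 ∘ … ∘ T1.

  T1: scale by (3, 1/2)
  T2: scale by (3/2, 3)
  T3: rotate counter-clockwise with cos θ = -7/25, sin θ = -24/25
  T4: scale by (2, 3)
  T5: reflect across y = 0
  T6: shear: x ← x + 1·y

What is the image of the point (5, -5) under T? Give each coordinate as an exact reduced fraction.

T1 scale by (3, 1/2): (5, -5) → (15, -5/2)
T2 scale by (3/2, 3): (15, -5/2) → (45/2, -15/2)
T3 rotate counter-clockwise with cos θ = -7/25, sin θ = -24/25: (45/2, -15/2) → (-27/2, -39/2)
T4 scale by (2, 3): (-27/2, -39/2) → (-27, -117/2)
T5 reflect across y = 0: (-27, -117/2) → (-27, 117/2)
T6 shear: x ← x + 1·y: (-27, 117/2) → (63/2, 117/2)

T(p) = (63/2, 117/2)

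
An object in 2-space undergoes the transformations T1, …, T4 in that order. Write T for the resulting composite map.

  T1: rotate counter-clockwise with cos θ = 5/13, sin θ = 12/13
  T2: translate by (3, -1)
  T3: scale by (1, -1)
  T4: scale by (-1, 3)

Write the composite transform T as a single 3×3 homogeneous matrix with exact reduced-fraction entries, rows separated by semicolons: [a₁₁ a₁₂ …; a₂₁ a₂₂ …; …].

T = [-5/13 12/13 -3; -36/13 -15/13 3; 0 0 1]

T1 = [5/13 -12/13 0; 12/13 5/13 0; 0 0 1]
T2·T1 = [5/13 -12/13 3; 12/13 5/13 -1; 0 0 1]
T3·…·T1 = [5/13 -12/13 3; -12/13 -5/13 1; 0 0 1]
T4·…·T1 = [-5/13 12/13 -3; -36/13 -15/13 3; 0 0 1]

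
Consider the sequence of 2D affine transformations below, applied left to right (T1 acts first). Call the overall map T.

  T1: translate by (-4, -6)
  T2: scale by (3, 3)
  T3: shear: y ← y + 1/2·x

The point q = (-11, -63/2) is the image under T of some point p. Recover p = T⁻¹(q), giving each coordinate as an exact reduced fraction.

T1 = [1 0 -4; 0 1 -6; 0 0 1]
T2·T1 = [3 0 -12; 0 3 -18; 0 0 1]
T3·…·T1 = [3 0 -12; 3/2 3 -24; 0 0 1]
det M = 9; M⁻¹ = [1/3 0 4; -1/6 1/3 6; 0 0 1]
M⁻¹ · (-11, -63/2)ᵀ = (1/3, -8/3)ᵀ

p = (1/3, -8/3)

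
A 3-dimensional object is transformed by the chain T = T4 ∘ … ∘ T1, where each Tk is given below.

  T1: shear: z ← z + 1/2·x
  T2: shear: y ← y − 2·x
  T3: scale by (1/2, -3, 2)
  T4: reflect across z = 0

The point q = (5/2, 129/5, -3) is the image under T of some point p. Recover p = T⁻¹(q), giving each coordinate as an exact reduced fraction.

p = (5, 7/5, -1)

T1 = [1 0 0 0; 0 1 0 0; 1/2 0 1 0; 0 0 0 1]
T2·T1 = [1 0 0 0; -2 1 0 0; 1/2 0 1 0; 0 0 0 1]
T3·…·T1 = [1/2 0 0 0; 6 -3 0 0; 1 0 2 0; 0 0 0 1]
T4·…·T1 = [1/2 0 0 0; 6 -3 0 0; -1 0 -2 0; 0 0 0 1]
det M = 3; M⁻¹ = [2 0 0 0; 4 -1/3 0 0; -1 0 -1/2 0; 0 0 0 1]
M⁻¹ · (5/2, 129/5, -3)ᵀ = (5, 7/5, -1)ᵀ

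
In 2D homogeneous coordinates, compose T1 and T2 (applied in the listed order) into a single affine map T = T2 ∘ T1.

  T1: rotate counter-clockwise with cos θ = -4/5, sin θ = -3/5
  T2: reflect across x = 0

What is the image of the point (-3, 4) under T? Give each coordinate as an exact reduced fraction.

T(p) = (-24/5, -7/5)

T1 rotate counter-clockwise with cos θ = -4/5, sin θ = -3/5: (-3, 4) → (24/5, -7/5)
T2 reflect across x = 0: (24/5, -7/5) → (-24/5, -7/5)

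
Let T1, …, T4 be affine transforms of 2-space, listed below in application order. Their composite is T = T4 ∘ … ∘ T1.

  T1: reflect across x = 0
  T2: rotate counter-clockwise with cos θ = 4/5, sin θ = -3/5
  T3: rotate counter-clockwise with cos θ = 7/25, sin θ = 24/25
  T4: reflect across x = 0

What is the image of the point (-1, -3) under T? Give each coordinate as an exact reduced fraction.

T(p) = (-13/5, -9/5)

T1 reflect across x = 0: (-1, -3) → (1, -3)
T2 rotate counter-clockwise with cos θ = 4/5, sin θ = -3/5: (1, -3) → (-1, -3)
T3 rotate counter-clockwise with cos θ = 7/25, sin θ = 24/25: (-1, -3) → (13/5, -9/5)
T4 reflect across x = 0: (13/5, -9/5) → (-13/5, -9/5)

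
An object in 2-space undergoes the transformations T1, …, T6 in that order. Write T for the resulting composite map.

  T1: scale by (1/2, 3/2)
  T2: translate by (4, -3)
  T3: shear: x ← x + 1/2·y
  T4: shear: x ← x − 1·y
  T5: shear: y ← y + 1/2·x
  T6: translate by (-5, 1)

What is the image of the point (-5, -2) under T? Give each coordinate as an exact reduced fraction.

T1 scale by (1/2, 3/2): (-5, -2) → (-5/2, -3)
T2 translate by (4, -3): (-5/2, -3) → (3/2, -6)
T3 shear: x ← x + 1/2·y: (3/2, -6) → (-3/2, -6)
T4 shear: x ← x − 1·y: (-3/2, -6) → (9/2, -6)
T5 shear: y ← y + 1/2·x: (9/2, -6) → (9/2, -15/4)
T6 translate by (-5, 1): (9/2, -15/4) → (-1/2, -11/4)

T(p) = (-1/2, -11/4)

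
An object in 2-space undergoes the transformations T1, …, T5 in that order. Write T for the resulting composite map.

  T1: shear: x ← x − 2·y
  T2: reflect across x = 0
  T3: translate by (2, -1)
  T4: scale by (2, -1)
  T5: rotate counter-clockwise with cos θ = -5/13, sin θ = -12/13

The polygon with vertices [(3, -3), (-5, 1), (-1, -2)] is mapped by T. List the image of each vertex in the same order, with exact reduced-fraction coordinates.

T1 shear: x ← x − 2·y: (3, -3) → (9, -3); (-5, 1) → (-7, 1); (-1, -2) → (3, -2)
T2 reflect across x = 0: (9, -3) → (-9, -3); (-7, 1) → (7, 1); (3, -2) → (-3, -2)
T3 translate by (2, -1): (-9, -3) → (-7, -4); (7, 1) → (9, 0); (-3, -2) → (-1, -3)
T4 scale by (2, -1): (-7, -4) → (-14, 4); (9, 0) → (18, 0); (-1, -3) → (-2, 3)
T5 rotate counter-clockwise with cos θ = -5/13, sin θ = -12/13: (-14, 4) → (118/13, 148/13); (18, 0) → (-90/13, -216/13); (-2, 3) → (46/13, 9/13)

image vertices: (118/13, 148/13), (-90/13, -216/13), (46/13, 9/13)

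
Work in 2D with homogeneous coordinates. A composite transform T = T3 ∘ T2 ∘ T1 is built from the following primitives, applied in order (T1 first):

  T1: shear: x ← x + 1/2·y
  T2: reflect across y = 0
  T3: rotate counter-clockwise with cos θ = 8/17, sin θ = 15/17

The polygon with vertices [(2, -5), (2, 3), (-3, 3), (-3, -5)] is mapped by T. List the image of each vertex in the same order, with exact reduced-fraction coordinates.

T1 shear: x ← x + 1/2·y: (2, -5) → (-1/2, -5); (2, 3) → (7/2, 3); (-3, 3) → (-3/2, 3); (-3, -5) → (-11/2, -5)
T2 reflect across y = 0: (-1/2, -5) → (-1/2, 5); (7/2, 3) → (7/2, -3); (-3/2, 3) → (-3/2, -3); (-11/2, -5) → (-11/2, 5)
T3 rotate counter-clockwise with cos θ = 8/17, sin θ = 15/17: (-1/2, 5) → (-79/17, 65/34); (7/2, -3) → (73/17, 57/34); (-3/2, -3) → (33/17, -93/34); (-11/2, 5) → (-7, -5/2)

image vertices: (-79/17, 65/34), (73/17, 57/34), (33/17, -93/34), (-7, -5/2)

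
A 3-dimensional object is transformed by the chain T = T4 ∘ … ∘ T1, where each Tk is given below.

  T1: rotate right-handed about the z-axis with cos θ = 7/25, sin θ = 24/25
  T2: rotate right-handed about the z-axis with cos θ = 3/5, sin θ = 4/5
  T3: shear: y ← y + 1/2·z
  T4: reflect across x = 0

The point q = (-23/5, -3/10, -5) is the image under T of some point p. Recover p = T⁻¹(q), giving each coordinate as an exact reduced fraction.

T1 = [7/25 -24/25 0 0; 24/25 7/25 0 0; 0 0 1 0; 0 0 0 1]
T2·T1 = [-3/5 -4/5 0 0; 4/5 -3/5 0 0; 0 0 1 0; 0 0 0 1]
T3·…·T1 = [-3/5 -4/5 0 0; 4/5 -3/5 1/2 0; 0 0 1 0; 0 0 0 1]
T4·…·T1 = [3/5 4/5 0 0; 4/5 -3/5 1/2 0; 0 0 1 0; 0 0 0 1]
det M = -1; M⁻¹ = [3/5 4/5 -2/5 0; 4/5 -3/5 3/10 0; 0 0 1 0; 0 0 0 1]
M⁻¹ · (-23/5, -3/10, -5)ᵀ = (-1, -5, -5)ᵀ

p = (-1, -5, -5)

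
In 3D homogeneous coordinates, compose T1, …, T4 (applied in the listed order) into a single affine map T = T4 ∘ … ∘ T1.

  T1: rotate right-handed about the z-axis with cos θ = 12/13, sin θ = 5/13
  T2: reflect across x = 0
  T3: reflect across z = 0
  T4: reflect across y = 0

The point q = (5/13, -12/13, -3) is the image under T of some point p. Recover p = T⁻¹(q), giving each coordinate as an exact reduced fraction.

p = (0, 1, 3)

T1 = [12/13 -5/13 0 0; 5/13 12/13 0 0; 0 0 1 0; 0 0 0 1]
T2·T1 = [-12/13 5/13 0 0; 5/13 12/13 0 0; 0 0 1 0; 0 0 0 1]
T3·…·T1 = [-12/13 5/13 0 0; 5/13 12/13 0 0; 0 0 -1 0; 0 0 0 1]
T4·…·T1 = [-12/13 5/13 0 0; -5/13 -12/13 0 0; 0 0 -1 0; 0 0 0 1]
det M = -1; M⁻¹ = [-12/13 -5/13 0 0; 5/13 -12/13 0 0; 0 0 -1 0; 0 0 0 1]
M⁻¹ · (5/13, -12/13, -3)ᵀ = (0, 1, 3)ᵀ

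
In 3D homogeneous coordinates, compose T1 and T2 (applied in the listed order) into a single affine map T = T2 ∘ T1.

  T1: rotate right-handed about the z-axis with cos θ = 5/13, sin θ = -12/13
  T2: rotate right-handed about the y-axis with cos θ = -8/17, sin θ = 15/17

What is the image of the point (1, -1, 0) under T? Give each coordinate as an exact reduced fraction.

T1 rotate right-handed about the z-axis with cos θ = 5/13, sin θ = -12/13: (1, -1, 0) → (-7/13, -17/13, 0)
T2 rotate right-handed about the y-axis with cos θ = -8/17, sin θ = 15/17: (-7/13, -17/13, 0) → (56/221, -17/13, 105/221)

T(p) = (56/221, -17/13, 105/221)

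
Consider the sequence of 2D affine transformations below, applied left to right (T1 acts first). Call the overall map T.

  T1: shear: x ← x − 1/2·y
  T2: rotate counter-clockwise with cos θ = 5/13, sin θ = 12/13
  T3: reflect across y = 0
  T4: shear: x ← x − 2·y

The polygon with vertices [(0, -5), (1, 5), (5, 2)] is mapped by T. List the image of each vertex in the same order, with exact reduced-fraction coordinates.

T1 shear: x ← x − 1/2·y: (0, -5) → (5/2, -5); (1, 5) → (-3/2, 5); (5, 2) → (4, 2)
T2 rotate counter-clockwise with cos θ = 5/13, sin θ = 12/13: (5/2, -5) → (145/26, 5/13); (-3/2, 5) → (-135/26, 7/13); (4, 2) → (-4/13, 58/13)
T3 reflect across y = 0: (145/26, 5/13) → (145/26, -5/13); (-135/26, 7/13) → (-135/26, -7/13); (-4/13, 58/13) → (-4/13, -58/13)
T4 shear: x ← x − 2·y: (145/26, -5/13) → (165/26, -5/13); (-135/26, -7/13) → (-107/26, -7/13); (-4/13, -58/13) → (112/13, -58/13)

image vertices: (165/26, -5/13), (-107/26, -7/13), (112/13, -58/13)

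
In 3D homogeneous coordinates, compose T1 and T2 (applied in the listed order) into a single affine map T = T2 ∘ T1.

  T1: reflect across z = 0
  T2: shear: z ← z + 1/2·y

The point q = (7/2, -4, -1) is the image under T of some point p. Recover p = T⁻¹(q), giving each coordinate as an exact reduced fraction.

T1 = [1 0 0 0; 0 1 0 0; 0 0 -1 0; 0 0 0 1]
T2·T1 = [1 0 0 0; 0 1 0 0; 0 1/2 -1 0; 0 0 0 1]
det M = -1; M⁻¹ = [1 0 0 0; 0 1 0 0; 0 1/2 -1 0; 0 0 0 1]
M⁻¹ · (7/2, -4, -1)ᵀ = (7/2, -4, -1)ᵀ

p = (7/2, -4, -1)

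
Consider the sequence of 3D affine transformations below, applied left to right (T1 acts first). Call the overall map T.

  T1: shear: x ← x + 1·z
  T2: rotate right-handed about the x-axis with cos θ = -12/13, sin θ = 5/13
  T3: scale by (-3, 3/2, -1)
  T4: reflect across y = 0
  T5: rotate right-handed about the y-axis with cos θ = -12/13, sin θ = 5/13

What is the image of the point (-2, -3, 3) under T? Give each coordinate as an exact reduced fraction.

T1 shear: x ← x + 1·z: (-2, -3, 3) → (1, -3, 3)
T2 rotate right-handed about the x-axis with cos θ = -12/13, sin θ = 5/13: (1, -3, 3) → (1, 21/13, -51/13)
T3 scale by (-3, 3/2, -1): (1, 21/13, -51/13) → (-3, 63/26, 51/13)
T4 reflect across y = 0: (-3, 63/26, 51/13) → (-3, -63/26, 51/13)
T5 rotate right-handed about the y-axis with cos θ = -12/13, sin θ = 5/13: (-3, -63/26, 51/13) → (723/169, -63/26, -417/169)

T(p) = (723/169, -63/26, -417/169)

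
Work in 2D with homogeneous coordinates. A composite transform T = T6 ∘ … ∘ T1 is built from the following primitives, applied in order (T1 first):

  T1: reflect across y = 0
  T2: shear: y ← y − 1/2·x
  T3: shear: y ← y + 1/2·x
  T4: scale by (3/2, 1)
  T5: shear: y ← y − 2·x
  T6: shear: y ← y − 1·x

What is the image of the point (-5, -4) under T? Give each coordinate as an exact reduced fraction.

T(p) = (-15/2, 53/2)

T1 reflect across y = 0: (-5, -4) → (-5, 4)
T2 shear: y ← y − 1/2·x: (-5, 4) → (-5, 13/2)
T3 shear: y ← y + 1/2·x: (-5, 13/2) → (-5, 4)
T4 scale by (3/2, 1): (-5, 4) → (-15/2, 4)
T5 shear: y ← y − 2·x: (-15/2, 4) → (-15/2, 19)
T6 shear: y ← y − 1·x: (-15/2, 19) → (-15/2, 53/2)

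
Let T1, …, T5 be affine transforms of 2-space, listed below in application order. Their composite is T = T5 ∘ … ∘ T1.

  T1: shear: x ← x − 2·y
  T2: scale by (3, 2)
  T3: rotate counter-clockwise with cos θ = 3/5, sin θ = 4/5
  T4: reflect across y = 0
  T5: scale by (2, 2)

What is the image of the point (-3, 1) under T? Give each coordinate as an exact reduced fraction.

T(p) = (-106/5, 108/5)

T1 shear: x ← x − 2·y: (-3, 1) → (-5, 1)
T2 scale by (3, 2): (-5, 1) → (-15, 2)
T3 rotate counter-clockwise with cos θ = 3/5, sin θ = 4/5: (-15, 2) → (-53/5, -54/5)
T4 reflect across y = 0: (-53/5, -54/5) → (-53/5, 54/5)
T5 scale by (2, 2): (-53/5, 54/5) → (-106/5, 108/5)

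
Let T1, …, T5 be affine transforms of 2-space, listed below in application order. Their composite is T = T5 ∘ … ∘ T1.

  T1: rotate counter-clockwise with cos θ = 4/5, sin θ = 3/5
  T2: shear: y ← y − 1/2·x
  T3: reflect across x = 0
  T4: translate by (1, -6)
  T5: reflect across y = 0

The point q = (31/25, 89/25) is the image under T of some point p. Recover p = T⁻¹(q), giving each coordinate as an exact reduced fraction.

p = (6/5, 2)

T1 = [4/5 -3/5 0; 3/5 4/5 0; 0 0 1]
T2·T1 = [4/5 -3/5 0; 1/5 11/10 0; 0 0 1]
T3·…·T1 = [-4/5 3/5 0; 1/5 11/10 0; 0 0 1]
T4·…·T1 = [-4/5 3/5 1; 1/5 11/10 -6; 0 0 1]
T5·…·T1 = [-4/5 3/5 1; -1/5 -11/10 6; 0 0 1]
det M = 1; M⁻¹ = [-11/10 -3/5 47/10; 1/5 -4/5 23/5; 0 0 1]
M⁻¹ · (31/25, 89/25)ᵀ = (6/5, 2)ᵀ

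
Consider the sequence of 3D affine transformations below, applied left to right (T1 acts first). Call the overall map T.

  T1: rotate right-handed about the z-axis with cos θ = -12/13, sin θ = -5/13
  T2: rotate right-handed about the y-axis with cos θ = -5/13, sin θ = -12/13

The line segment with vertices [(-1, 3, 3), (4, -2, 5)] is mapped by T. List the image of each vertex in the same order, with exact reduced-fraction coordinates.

T1 rotate right-handed about the z-axis with cos θ = -12/13, sin θ = -5/13: (-1, 3, 3) → (27/13, -31/13, 3); (4, -2, 5) → (-58/13, 4/13, 5)
T2 rotate right-handed about the y-axis with cos θ = -5/13, sin θ = -12/13: (27/13, -31/13, 3) → (-603/169, -31/13, 129/169); (-58/13, 4/13, 5) → (-490/169, 4/13, -1021/169)

image vertices: (-603/169, -31/13, 129/169), (-490/169, 4/13, -1021/169)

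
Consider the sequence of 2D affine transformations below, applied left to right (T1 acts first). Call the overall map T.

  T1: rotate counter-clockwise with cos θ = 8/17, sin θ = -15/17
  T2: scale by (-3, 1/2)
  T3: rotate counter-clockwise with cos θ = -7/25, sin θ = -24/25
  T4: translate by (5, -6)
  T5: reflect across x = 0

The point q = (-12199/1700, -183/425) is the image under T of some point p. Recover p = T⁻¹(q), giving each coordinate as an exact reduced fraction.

p = (0, 9/4)

T1 = [8/17 15/17 0; -15/17 8/17 0; 0 0 1]
T2·T1 = [-24/17 -45/17 0; -15/34 4/17 0; 0 0 1]
T3·…·T1 = [-12/425 411/425 0; 1257/850 1052/425 0; 0 0 1]
T4·…·T1 = [-12/425 411/425 5; 1257/850 1052/425 -6; 0 0 1]
T5·…·T1 = [12/425 -411/425 -5; 1257/850 1052/425 -6; 0 0 1]
det M = 3/2; M⁻¹ = [2104/1275 274/425 15452/1275; -419/425 8/425 -2047/425; 0 0 1]
M⁻¹ · (-12199/1700, -183/425)ᵀ = (0, 9/4)ᵀ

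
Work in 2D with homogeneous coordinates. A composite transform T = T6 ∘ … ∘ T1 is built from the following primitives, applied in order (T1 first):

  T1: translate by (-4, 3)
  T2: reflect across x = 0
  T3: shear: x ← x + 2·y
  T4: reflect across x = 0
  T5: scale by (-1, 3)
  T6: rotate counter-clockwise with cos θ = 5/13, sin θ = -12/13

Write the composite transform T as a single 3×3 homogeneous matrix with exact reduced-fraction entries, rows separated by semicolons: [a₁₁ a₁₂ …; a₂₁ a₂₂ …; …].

T = [-5/13 46/13 158/13; 12/13 -9/13 -75/13; 0 0 1]

T1 = [1 0 -4; 0 1 3; 0 0 1]
T2·T1 = [-1 0 4; 0 1 3; 0 0 1]
T3·…·T1 = [-1 2 10; 0 1 3; 0 0 1]
T4·…·T1 = [1 -2 -10; 0 1 3; 0 0 1]
T5·…·T1 = [-1 2 10; 0 3 9; 0 0 1]
T6·…·T1 = [-5/13 46/13 158/13; 12/13 -9/13 -75/13; 0 0 1]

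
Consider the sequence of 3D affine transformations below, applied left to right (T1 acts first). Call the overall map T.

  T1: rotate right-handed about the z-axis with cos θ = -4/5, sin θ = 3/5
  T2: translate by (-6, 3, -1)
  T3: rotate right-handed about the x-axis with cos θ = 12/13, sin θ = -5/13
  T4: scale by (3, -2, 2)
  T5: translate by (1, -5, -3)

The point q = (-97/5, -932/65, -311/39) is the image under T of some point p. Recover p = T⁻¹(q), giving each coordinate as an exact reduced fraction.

p = (2, -4/3, 1/2)

T1 = [-4/5 -3/5 0 0; 3/5 -4/5 0 0; 0 0 1 0; 0 0 0 1]
T2·T1 = [-4/5 -3/5 0 -6; 3/5 -4/5 0 3; 0 0 1 -1; 0 0 0 1]
T3·…·T1 = [-4/5 -3/5 0 -6; 36/65 -48/65 5/13 31/13; -3/13 4/13 12/13 -27/13; 0 0 0 1]
T4·…·T1 = [-12/5 -9/5 0 -18; -72/65 96/65 -10/13 -62/13; -6/13 8/13 24/13 -54/13; 0 0 0 1]
T5·…·T1 = [-12/5 -9/5 0 -17; -72/65 96/65 -10/13 -127/13; -6/13 8/13 24/13 -93/13; 0 0 0 1]
det M = -12; M⁻¹ = [-4/15 -18/65 -3/26 -629/78; -1/5 24/65 2/13 17/13; 0 -5/26 6/13 37/26; 0 0 0 1]
M⁻¹ · (-97/5, -932/65, -311/39)ᵀ = (2, -4/3, 1/2)ᵀ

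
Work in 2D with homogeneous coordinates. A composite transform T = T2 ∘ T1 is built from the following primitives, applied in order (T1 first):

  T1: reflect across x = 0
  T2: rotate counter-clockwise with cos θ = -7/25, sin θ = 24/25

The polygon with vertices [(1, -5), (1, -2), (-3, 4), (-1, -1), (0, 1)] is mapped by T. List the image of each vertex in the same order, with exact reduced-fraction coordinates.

image vertices: (127/25, 11/25), (11/5, -2/5), (-117/25, 44/25), (17/25, 31/25), (-24/25, -7/25)

T1 reflect across x = 0: (1, -5) → (-1, -5); (1, -2) → (-1, -2); (-3, 4) → (3, 4); (-1, -1) → (1, -1); (0, 1) → (0, 1)
T2 rotate counter-clockwise with cos θ = -7/25, sin θ = 24/25: (-1, -5) → (127/25, 11/25); (-1, -2) → (11/5, -2/5); (3, 4) → (-117/25, 44/25); (1, -1) → (17/25, 31/25); (0, 1) → (-24/25, -7/25)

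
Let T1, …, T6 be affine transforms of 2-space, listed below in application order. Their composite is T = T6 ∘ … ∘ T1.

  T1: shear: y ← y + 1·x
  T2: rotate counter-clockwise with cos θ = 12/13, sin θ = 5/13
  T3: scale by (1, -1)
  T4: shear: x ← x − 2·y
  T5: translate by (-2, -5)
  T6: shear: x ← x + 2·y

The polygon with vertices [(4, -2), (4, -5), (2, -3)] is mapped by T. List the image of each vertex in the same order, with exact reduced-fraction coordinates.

image vertices: (-118/13, -109/13), (-103/13, -73/13), (-127/13, -63/13)

T1 shear: y ← y + 1·x: (4, -2) → (4, 2); (4, -5) → (4, -1); (2, -3) → (2, -1)
T2 rotate counter-clockwise with cos θ = 12/13, sin θ = 5/13: (4, 2) → (38/13, 44/13); (4, -1) → (53/13, 8/13); (2, -1) → (29/13, -2/13)
T3 scale by (1, -1): (38/13, 44/13) → (38/13, -44/13); (53/13, 8/13) → (53/13, -8/13); (29/13, -2/13) → (29/13, 2/13)
T4 shear: x ← x − 2·y: (38/13, -44/13) → (126/13, -44/13); (53/13, -8/13) → (69/13, -8/13); (29/13, 2/13) → (25/13, 2/13)
T5 translate by (-2, -5): (126/13, -44/13) → (100/13, -109/13); (69/13, -8/13) → (43/13, -73/13); (25/13, 2/13) → (-1/13, -63/13)
T6 shear: x ← x + 2·y: (100/13, -109/13) → (-118/13, -109/13); (43/13, -73/13) → (-103/13, -73/13); (-1/13, -63/13) → (-127/13, -63/13)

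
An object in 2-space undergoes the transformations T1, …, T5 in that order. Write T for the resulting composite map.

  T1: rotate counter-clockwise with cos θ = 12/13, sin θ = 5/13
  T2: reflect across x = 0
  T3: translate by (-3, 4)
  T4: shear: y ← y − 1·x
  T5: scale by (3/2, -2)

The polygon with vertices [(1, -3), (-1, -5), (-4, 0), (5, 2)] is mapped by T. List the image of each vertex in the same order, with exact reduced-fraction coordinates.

image vertices: (-99/13, -174/13), (-6, -6), (27/26, -46/13), (-267/26, -380/13)

T1 rotate counter-clockwise with cos θ = 12/13, sin θ = 5/13: (1, -3) → (27/13, -31/13); (-1, -5) → (1, -5); (-4, 0) → (-48/13, -20/13); (5, 2) → (50/13, 49/13)
T2 reflect across x = 0: (27/13, -31/13) → (-27/13, -31/13); (1, -5) → (-1, -5); (-48/13, -20/13) → (48/13, -20/13); (50/13, 49/13) → (-50/13, 49/13)
T3 translate by (-3, 4): (-27/13, -31/13) → (-66/13, 21/13); (-1, -5) → (-4, -1); (48/13, -20/13) → (9/13, 32/13); (-50/13, 49/13) → (-89/13, 101/13)
T4 shear: y ← y − 1·x: (-66/13, 21/13) → (-66/13, 87/13); (-4, -1) → (-4, 3); (9/13, 32/13) → (9/13, 23/13); (-89/13, 101/13) → (-89/13, 190/13)
T5 scale by (3/2, -2): (-66/13, 87/13) → (-99/13, -174/13); (-4, 3) → (-6, -6); (9/13, 23/13) → (27/26, -46/13); (-89/13, 190/13) → (-267/26, -380/13)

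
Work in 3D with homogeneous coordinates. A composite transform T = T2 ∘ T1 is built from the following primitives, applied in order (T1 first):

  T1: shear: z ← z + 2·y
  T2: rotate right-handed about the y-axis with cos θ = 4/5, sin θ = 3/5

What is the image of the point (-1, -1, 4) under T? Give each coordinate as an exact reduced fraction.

T1 shear: z ← z + 2·y: (-1, -1, 4) → (-1, -1, 2)
T2 rotate right-handed about the y-axis with cos θ = 4/5, sin θ = 3/5: (-1, -1, 2) → (2/5, -1, 11/5)

T(p) = (2/5, -1, 11/5)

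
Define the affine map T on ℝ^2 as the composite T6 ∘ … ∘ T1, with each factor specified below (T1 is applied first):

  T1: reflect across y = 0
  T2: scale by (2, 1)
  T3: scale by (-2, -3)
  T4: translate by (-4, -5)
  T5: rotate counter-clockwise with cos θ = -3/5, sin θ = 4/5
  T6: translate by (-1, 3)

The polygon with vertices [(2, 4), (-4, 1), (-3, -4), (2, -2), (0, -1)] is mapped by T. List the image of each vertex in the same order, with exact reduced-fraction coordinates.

T1 reflect across y = 0: (2, 4) → (2, -4); (-4, 1) → (-4, -1); (-3, -4) → (-3, 4); (2, -2) → (2, 2); (0, -1) → (0, 1)
T2 scale by (2, 1): (2, -4) → (4, -4); (-4, -1) → (-8, -1); (-3, 4) → (-6, 4); (2, 2) → (4, 2); (0, 1) → (0, 1)
T3 scale by (-2, -3): (4, -4) → (-8, 12); (-8, -1) → (16, 3); (-6, 4) → (12, -12); (4, 2) → (-8, -6); (0, 1) → (0, -3)
T4 translate by (-4, -5): (-8, 12) → (-12, 7); (16, 3) → (12, -2); (12, -12) → (8, -17); (-8, -6) → (-12, -11); (0, -3) → (-4, -8)
T5 rotate counter-clockwise with cos θ = -3/5, sin θ = 4/5: (-12, 7) → (8/5, -69/5); (12, -2) → (-28/5, 54/5); (8, -17) → (44/5, 83/5); (-12, -11) → (16, -3); (-4, -8) → (44/5, 8/5)
T6 translate by (-1, 3): (8/5, -69/5) → (3/5, -54/5); (-28/5, 54/5) → (-33/5, 69/5); (44/5, 83/5) → (39/5, 98/5); (16, -3) → (15, 0); (44/5, 8/5) → (39/5, 23/5)

image vertices: (3/5, -54/5), (-33/5, 69/5), (39/5, 98/5), (15, 0), (39/5, 23/5)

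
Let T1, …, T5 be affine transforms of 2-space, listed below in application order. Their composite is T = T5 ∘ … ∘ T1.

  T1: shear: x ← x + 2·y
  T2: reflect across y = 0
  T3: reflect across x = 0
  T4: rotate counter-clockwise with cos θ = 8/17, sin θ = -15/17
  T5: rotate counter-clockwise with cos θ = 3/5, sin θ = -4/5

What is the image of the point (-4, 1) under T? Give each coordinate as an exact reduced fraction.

T(p) = (-149/85, -118/85)

T1 shear: x ← x + 2·y: (-4, 1) → (-2, 1)
T2 reflect across y = 0: (-2, 1) → (-2, -1)
T3 reflect across x = 0: (-2, -1) → (2, -1)
T4 rotate counter-clockwise with cos θ = 8/17, sin θ = -15/17: (2, -1) → (1/17, -38/17)
T5 rotate counter-clockwise with cos θ = 3/5, sin θ = -4/5: (1/17, -38/17) → (-149/85, -118/85)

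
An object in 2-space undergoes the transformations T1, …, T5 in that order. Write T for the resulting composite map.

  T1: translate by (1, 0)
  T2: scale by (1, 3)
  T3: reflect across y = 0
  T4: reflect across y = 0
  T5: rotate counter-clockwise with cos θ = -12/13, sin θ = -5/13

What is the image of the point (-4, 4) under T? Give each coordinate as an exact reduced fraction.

T1 translate by (1, 0): (-4, 4) → (-3, 4)
T2 scale by (1, 3): (-3, 4) → (-3, 12)
T3 reflect across y = 0: (-3, 12) → (-3, -12)
T4 reflect across y = 0: (-3, -12) → (-3, 12)
T5 rotate counter-clockwise with cos θ = -12/13, sin θ = -5/13: (-3, 12) → (96/13, -129/13)

T(p) = (96/13, -129/13)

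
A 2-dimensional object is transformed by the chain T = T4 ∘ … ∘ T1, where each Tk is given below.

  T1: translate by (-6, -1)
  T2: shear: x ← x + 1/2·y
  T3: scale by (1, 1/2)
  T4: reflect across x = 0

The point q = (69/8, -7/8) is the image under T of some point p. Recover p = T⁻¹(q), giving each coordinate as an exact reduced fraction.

p = (-7/4, -3/4)

T1 = [1 0 -6; 0 1 -1; 0 0 1]
T2·T1 = [1 1/2 -13/2; 0 1 -1; 0 0 1]
T3·…·T1 = [1 1/2 -13/2; 0 1/2 -1/2; 0 0 1]
T4·…·T1 = [-1 -1/2 13/2; 0 1/2 -1/2; 0 0 1]
det M = -1/2; M⁻¹ = [-1 -1 6; 0 2 1; 0 0 1]
M⁻¹ · (69/8, -7/8)ᵀ = (-7/4, -3/4)ᵀ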